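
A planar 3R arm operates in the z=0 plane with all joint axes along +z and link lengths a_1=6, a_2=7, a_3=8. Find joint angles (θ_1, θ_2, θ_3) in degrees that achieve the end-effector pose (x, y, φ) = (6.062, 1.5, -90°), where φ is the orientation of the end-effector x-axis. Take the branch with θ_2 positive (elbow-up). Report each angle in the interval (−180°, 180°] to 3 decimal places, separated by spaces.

wrist centre = target − a_3·(cos φ, sin φ) = (6.0620, 9.5000)
cos θ_2 = (126.9978−6²−7²)/(2·6·7) = 0.5000; θ_2 = 60.0017° (elbow-up)
β = atan2(9.5000,6.0620) = 57.4578°; ψ = atan2(6.0623,9.4998) = 32.5439°
θ_1 = β − ψ = 24.9140°
θ_3 = φ − θ_1 − θ_2 = -174.9157° (wrapped to (-180°,180°])

24.914 60.002 -174.916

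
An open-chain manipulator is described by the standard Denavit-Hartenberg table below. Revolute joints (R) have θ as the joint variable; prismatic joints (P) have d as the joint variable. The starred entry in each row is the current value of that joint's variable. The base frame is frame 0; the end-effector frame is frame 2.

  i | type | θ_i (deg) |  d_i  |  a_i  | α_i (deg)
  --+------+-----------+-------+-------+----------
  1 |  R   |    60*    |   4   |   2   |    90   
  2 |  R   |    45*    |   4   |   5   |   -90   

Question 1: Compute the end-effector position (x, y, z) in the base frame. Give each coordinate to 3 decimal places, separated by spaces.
6.232 2.794 7.536

after link 1: o_1 = (1.0000, 1.7321, 4.0000)
after link 2: o_2 = (6.2319, 2.7939, 7.5355)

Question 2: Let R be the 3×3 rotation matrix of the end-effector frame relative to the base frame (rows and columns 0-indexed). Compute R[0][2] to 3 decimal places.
End-effector z-axis (col 2 of R) = (-0.3536,-0.6124,0.7071)
R[0][2] = -0.3536

-0.354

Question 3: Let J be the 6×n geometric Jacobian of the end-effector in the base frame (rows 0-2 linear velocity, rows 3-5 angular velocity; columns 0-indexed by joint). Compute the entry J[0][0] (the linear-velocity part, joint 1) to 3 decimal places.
-2.794

axis z_0 = ẑ; lever o_n−o_0 = (6.2319,2.7939,7.5355)
cross product → J_v[:, 0] = (-2.7939,6.2319,0.0000)
J_ω[:, 0] = z_0
entry J[0][0] = -2.7939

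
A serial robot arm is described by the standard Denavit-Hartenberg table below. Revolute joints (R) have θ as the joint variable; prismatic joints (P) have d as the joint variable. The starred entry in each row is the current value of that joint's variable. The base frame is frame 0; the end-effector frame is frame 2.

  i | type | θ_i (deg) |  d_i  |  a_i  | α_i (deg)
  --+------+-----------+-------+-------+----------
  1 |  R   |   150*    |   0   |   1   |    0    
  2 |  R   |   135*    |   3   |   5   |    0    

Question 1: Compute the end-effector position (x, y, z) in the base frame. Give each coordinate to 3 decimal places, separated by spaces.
after link 1: o_1 = (-0.8660, 0.5000, 0.0000)
after link 2: o_2 = (0.4281, -4.3296, 3.0000)

0.428 -4.330 3.000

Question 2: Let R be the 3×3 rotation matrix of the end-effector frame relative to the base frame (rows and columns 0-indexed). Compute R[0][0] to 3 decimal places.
End-effector x-axis (col 0 of R) = (0.2588,-0.9659,0.0000)
R[0][0] = 0.2588

0.259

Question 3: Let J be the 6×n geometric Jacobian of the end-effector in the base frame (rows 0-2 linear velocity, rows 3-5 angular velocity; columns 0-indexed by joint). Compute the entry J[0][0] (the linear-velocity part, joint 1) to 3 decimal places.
axis z_0 = ẑ; lever o_n−o_0 = (0.4281,-4.3296,3.0000)
cross product → J_v[:, 0] = (4.3296,0.4281,-0.0000)
J_ω[:, 0] = z_0
entry J[0][0] = 4.3296

4.330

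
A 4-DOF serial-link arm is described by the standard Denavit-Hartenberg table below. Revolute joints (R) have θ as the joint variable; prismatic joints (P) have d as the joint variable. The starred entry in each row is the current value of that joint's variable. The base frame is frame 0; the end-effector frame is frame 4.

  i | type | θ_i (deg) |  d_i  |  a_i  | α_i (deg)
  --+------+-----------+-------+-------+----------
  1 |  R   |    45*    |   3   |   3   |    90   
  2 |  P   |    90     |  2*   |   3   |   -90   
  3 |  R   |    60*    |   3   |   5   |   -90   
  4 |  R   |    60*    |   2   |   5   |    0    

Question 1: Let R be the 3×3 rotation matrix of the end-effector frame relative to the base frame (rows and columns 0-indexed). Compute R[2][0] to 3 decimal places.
End-effector x-axis (col 0 of R) = (0.3062,0.9186,0.2500)
R[2][0] = 0.2500

0.250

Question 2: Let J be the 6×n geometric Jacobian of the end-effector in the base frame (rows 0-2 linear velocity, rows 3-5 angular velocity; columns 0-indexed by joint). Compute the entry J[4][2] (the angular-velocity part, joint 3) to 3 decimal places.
axis z_2 = (-0.7071,-0.7071,0.0000); lever o_n−o_2 = (-4.3594,6.2404,2.0179)
cross product → J_v[:, 2] = (-1.4269,1.4269,-7.4952)
J_ω[:, 2] = z_2
entry J[4][2] = -0.7071

-0.707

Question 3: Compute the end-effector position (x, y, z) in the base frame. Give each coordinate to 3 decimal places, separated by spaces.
-0.824 6.948 8.018

after link 1: o_1 = (2.1213, 2.1213, 3.0000)
after link 2: o_2 = (3.5355, 0.7071, 6.0000)
after link 3: o_3 = (-1.6476, 1.6476, 8.5000)
after link 4: o_4 = (-0.8238, 6.9475, 8.0179)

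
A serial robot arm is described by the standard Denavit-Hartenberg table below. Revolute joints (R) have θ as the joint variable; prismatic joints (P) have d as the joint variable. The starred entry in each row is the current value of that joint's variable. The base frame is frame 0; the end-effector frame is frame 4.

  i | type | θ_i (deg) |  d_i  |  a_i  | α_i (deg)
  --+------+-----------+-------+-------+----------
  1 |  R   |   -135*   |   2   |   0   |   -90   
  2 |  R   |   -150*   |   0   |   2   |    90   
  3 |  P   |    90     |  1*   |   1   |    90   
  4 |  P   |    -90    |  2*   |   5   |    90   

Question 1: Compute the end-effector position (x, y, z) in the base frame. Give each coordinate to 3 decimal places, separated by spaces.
after link 1: o_1 = (0.0000, 0.0000, 2.0000)
after link 2: o_2 = (1.2247, 1.2247, 3.0000)
after link 3: o_3 = (2.2854, 0.8712, 2.1340)
after link 4: o_4 = (1.7424, 0.3282, 7.4641)

1.742 0.328 7.464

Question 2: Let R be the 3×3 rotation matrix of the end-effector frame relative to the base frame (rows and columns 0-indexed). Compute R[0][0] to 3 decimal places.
-0.354

End-effector x-axis (col 0 of R) = (-0.3536,-0.3536,0.8660)
R[0][0] = -0.3536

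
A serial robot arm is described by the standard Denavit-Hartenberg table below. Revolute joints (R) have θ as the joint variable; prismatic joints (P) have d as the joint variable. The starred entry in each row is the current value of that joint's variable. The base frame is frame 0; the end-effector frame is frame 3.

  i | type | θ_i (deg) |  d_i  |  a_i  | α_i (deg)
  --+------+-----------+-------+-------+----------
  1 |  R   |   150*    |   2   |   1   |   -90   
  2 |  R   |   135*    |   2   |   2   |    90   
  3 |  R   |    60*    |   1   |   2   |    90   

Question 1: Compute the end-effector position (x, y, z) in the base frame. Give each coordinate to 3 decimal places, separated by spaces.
-1.507 -3.439 -0.828

after link 1: o_1 = (-0.8660, 0.5000, 2.0000)
after link 2: o_2 = (-0.6413, -1.9392, 0.5858)
after link 3: o_3 = (-1.5073, -3.4392, -0.8284)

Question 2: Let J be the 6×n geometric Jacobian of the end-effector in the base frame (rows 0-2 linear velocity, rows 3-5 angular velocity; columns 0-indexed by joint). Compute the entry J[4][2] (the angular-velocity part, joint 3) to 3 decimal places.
0.354

axis z_2 = (-0.6124,0.3536,-0.7071); lever o_n−o_2 = (-0.8660,-1.5000,-1.4142)
cross product → J_v[:, 2] = (-1.5607,-0.2537,1.2247)
J_ω[:, 2] = z_2
entry J[4][2] = 0.3536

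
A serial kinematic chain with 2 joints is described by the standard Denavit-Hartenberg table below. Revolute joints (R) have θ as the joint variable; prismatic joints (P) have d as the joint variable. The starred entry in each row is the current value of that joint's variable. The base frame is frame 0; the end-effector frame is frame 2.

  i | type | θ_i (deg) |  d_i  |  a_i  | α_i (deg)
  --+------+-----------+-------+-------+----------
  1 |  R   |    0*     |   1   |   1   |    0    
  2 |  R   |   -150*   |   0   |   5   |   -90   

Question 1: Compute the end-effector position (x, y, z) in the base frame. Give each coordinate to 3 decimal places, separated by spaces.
-3.330 -2.500 1.000

after link 1: o_1 = (1.0000, 0.0000, 1.0000)
after link 2: o_2 = (-3.3301, -2.5000, 1.0000)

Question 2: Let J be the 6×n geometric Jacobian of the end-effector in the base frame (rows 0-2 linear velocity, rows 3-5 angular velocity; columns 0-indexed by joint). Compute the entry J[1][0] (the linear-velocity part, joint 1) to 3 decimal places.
-3.330

axis z_0 = ẑ; lever o_n−o_0 = (-3.3301,-2.5000,1.0000)
cross product → J_v[:, 0] = (2.5000,-3.3301,0.0000)
J_ω[:, 0] = z_0
entry J[1][0] = -3.3301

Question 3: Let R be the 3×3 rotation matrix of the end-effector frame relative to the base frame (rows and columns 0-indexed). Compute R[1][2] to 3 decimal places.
-0.866

End-effector z-axis (col 2 of R) = (0.5000,-0.8660,0.0000)
R[1][2] = -0.8660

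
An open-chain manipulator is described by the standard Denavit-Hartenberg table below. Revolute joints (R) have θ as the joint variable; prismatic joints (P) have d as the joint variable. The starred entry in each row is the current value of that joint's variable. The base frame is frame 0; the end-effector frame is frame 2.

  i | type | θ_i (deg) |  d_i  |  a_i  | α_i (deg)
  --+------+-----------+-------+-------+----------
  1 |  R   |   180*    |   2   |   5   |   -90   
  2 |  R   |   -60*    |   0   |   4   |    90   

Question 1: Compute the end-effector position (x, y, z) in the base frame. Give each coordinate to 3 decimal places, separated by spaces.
-7.000 0.000 5.464

after link 1: o_1 = (-5.0000, 0.0000, 2.0000)
after link 2: o_2 = (-7.0000, 0.0000, 5.4641)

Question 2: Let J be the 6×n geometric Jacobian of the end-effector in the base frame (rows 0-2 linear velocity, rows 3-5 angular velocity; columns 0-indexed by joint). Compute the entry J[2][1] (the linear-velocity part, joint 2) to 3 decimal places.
axis z_1 = (-0.0000,-1.0000,0.0000); lever o_n−o_1 = (-2.0000,0.0000,3.4641)
cross product → J_v[:, 1] = (-3.4641,0.0000,-2.0000)
J_ω[:, 1] = z_1
entry J[2][1] = -2.0000

-2.000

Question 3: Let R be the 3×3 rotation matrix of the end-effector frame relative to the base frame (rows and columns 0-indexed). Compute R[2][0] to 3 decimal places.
End-effector x-axis (col 0 of R) = (-0.5000,0.0000,0.8660)
R[2][0] = 0.8660

0.866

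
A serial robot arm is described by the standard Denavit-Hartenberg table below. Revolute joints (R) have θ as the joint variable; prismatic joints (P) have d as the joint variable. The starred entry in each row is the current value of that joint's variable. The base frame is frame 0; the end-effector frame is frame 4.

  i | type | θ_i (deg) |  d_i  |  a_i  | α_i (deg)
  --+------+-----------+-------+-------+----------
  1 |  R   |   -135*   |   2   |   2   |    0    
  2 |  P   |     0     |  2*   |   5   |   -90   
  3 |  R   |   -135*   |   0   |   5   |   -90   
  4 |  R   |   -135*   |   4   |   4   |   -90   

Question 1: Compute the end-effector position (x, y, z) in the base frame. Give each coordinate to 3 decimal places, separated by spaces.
-3.864 -7.864 8.364

after link 1: o_1 = (-1.4142, -1.4142, 2.0000)
after link 2: o_2 = (-4.9497, -4.9497, 4.0000)
after link 3: o_3 = (-2.4497, -2.4497, 7.5355)
after link 4: o_4 = (-3.8640, -7.8640, 8.3640)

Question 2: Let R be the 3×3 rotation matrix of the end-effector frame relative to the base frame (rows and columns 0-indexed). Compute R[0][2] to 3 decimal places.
End-effector z-axis (col 2 of R) = (0.8536,-0.1464,0.5000)
R[0][2] = 0.8536

0.854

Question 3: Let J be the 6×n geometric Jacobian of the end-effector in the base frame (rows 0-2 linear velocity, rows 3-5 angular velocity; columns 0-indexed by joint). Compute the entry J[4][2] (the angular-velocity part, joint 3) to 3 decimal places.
-0.707

axis z_2 = (0.7071,-0.7071,0.0000); lever o_n−o_2 = (1.0858,-2.9142,4.3640)
cross product → J_v[:, 2] = (-3.0858,-3.0858,-1.2929)
J_ω[:, 2] = z_2
entry J[4][2] = -0.7071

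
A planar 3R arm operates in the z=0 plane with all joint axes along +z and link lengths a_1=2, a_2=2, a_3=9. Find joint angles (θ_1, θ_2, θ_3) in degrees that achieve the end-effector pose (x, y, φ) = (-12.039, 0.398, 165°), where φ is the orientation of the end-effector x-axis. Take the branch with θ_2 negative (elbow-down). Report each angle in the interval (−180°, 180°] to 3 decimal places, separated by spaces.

wrist centre = target − a_3·(cos φ, sin φ) = (-3.3457, -1.9314)
cos θ_2 = (14.9237−2²−2²)/(2·2·2) = 0.8655; θ_2 = -30.0646° (elbow-down)
β = atan2(-1.9314,-3.3457) = -150.0032°; ψ = atan2(-1.0020,3.7309) = -15.0323°
θ_1 = β − ψ = -134.9709°
θ_3 = φ − θ_1 − θ_2 = -29.9645° (wrapped to (-180°,180°])

-134.971 -30.065 -29.964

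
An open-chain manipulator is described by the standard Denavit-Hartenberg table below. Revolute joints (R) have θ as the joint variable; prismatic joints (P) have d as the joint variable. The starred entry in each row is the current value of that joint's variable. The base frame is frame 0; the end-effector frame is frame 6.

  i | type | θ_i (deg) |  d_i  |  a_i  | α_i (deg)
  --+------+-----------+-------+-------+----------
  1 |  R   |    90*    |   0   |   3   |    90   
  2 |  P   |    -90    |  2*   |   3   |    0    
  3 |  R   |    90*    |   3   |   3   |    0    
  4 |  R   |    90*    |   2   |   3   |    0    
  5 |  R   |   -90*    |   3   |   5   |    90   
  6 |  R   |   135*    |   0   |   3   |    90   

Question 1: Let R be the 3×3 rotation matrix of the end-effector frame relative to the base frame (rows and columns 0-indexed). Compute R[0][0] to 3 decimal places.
End-effector x-axis (col 0 of R) = (0.7071,-0.7071,0.0000)
R[0][0] = 0.7071

0.707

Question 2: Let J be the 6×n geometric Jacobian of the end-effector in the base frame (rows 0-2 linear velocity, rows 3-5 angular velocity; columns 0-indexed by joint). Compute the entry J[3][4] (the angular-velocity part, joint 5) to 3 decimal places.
1.000

axis z_4 = (1.0000,-0.0000,0.0000); lever o_n−o_4 = (5.1213,2.8787,0.0000)
cross product → J_v[:, 4] = (-0.0000,-0.0000,2.8787)
J_ω[:, 4] = z_4
entry J[3][4] = 1.0000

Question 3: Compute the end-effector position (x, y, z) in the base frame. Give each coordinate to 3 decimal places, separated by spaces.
after link 1: o_1 = (0.0000, 3.0000, 0.0000)
after link 2: o_2 = (2.0000, 3.0000, -3.0000)
after link 3: o_3 = (5.0000, 6.0000, -3.0000)
after link 4: o_4 = (7.0000, 6.0000, 0.0000)
after link 5: o_5 = (10.0000, 11.0000, 0.0000)
after link 6: o_6 = (12.1213, 8.8787, 0.0000)

12.121 8.879 0.000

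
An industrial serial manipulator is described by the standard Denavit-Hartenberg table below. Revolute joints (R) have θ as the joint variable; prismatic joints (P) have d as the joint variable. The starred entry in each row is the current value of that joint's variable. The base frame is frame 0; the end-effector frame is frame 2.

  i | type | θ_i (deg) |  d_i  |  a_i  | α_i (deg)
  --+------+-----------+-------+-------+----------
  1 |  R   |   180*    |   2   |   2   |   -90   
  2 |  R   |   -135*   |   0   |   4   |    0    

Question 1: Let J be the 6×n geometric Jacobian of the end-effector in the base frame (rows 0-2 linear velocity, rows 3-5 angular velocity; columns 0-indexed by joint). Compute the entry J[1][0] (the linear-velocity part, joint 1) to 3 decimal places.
axis z_0 = ẑ; lever o_n−o_0 = (0.8284,0.0000,4.8284)
cross product → J_v[:, 0] = (-0.0000,0.8284,0.0000)
J_ω[:, 0] = z_0
entry J[1][0] = 0.8284

0.828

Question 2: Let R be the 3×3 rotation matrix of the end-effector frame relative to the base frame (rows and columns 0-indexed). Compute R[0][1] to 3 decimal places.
-0.707

End-effector y-axis (col 1 of R) = (-0.7071,0.0000,0.7071)
R[0][1] = -0.7071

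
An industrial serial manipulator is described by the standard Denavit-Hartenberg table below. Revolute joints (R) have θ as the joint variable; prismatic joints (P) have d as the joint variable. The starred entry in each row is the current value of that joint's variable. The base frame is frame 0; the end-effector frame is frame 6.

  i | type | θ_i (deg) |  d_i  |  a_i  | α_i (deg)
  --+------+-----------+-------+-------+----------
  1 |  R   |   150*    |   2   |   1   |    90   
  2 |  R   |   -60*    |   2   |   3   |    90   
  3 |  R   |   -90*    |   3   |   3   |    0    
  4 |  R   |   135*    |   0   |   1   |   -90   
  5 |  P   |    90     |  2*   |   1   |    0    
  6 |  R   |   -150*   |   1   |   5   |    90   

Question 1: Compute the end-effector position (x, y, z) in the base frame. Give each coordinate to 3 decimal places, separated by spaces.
4.228 1.712 -4.069

after link 1: o_1 = (-0.8660, 0.5000, 2.0000)
after link 2: o_2 = (-1.1651, 2.9821, -0.5981)
after link 3: o_3 = (-0.4151, -0.9151, -2.0981)
after link 4: o_4 = (-0.3677, -0.1259, -2.7104)
after link 5: o_5 = (0.2018, 1.1783, -0.9857)
after link 6: o_6 = (4.2275, 1.7118, -4.0693)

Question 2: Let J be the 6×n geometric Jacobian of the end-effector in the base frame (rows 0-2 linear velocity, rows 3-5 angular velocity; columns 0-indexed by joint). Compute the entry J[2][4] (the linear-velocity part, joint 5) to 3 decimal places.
0.612

prismatic axis z_4 = (0.6597,0.4356,0.6124)
J_v[:, 4] = z_4; J_ω[:, 4] = (0,0,0)
entry J[2][4] = 0.6124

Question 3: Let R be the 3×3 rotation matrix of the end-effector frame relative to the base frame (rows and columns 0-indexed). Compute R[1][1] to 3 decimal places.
End-effector y-axis (col 1 of R) = (0.6597,0.4356,0.6124)
R[1][1] = 0.4356

0.436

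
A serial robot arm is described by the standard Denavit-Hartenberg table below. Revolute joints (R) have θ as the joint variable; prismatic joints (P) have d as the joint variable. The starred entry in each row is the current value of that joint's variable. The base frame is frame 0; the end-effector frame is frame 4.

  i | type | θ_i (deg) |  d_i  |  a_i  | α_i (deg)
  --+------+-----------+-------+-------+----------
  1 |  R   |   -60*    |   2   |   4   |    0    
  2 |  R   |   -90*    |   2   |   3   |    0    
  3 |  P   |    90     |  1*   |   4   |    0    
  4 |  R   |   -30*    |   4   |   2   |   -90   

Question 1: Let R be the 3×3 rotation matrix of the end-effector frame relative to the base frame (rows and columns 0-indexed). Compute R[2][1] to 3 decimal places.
-1.000

End-effector y-axis (col 1 of R) = (0.0000,0.0000,-1.0000)
R[2][1] = -1.0000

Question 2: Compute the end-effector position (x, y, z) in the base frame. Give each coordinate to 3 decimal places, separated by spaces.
1.402 -10.428 9.000

after link 1: o_1 = (2.0000, -3.4641, 2.0000)
after link 2: o_2 = (-0.5981, -4.9641, 4.0000)
after link 3: o_3 = (1.4019, -8.4282, 5.0000)
after link 4: o_4 = (1.4019, -10.4282, 9.0000)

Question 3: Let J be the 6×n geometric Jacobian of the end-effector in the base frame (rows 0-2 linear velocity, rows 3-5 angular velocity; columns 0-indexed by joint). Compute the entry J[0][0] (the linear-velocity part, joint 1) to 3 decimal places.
axis z_0 = ẑ; lever o_n−o_0 = (1.4019,-10.4282,9.0000)
cross product → J_v[:, 0] = (10.4282,1.4019,-0.0000)
J_ω[:, 0] = z_0
entry J[0][0] = 10.4282

10.428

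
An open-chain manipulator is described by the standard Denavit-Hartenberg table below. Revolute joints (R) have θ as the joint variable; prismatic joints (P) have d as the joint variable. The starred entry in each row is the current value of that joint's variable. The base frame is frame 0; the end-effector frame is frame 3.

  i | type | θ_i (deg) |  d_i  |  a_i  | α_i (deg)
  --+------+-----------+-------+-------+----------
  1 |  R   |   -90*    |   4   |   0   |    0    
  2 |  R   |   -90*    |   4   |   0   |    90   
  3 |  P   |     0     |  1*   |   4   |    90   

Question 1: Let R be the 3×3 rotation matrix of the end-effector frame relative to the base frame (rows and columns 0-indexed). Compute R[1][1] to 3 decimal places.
End-effector y-axis (col 1 of R) = (-0.0000,1.0000,0.0000)
R[1][1] = 1.0000

1.000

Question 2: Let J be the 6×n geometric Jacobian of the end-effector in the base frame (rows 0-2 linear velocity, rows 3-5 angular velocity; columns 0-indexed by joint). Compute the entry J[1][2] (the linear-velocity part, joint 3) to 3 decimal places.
prismatic axis z_2 = (-0.0000,1.0000,0.0000)
J_v[:, 2] = z_2; J_ω[:, 2] = (0,0,0)
entry J[1][2] = 1.0000

1.000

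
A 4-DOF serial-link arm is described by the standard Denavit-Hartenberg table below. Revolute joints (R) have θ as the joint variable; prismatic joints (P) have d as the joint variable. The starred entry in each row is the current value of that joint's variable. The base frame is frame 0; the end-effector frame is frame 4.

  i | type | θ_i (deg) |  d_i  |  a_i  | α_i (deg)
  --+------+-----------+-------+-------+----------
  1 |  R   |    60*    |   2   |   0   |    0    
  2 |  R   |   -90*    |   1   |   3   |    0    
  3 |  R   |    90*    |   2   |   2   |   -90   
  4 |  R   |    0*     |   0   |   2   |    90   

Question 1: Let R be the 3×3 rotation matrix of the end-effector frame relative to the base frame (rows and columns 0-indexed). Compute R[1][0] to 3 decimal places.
End-effector x-axis (col 0 of R) = (0.5000,0.8660,0.0000)
R[1][0] = 0.8660

0.866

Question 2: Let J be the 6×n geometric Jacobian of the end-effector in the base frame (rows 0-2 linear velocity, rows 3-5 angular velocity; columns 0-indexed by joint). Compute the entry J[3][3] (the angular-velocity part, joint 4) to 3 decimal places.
axis z_3 = (-0.8660,0.5000,0.0000); lever o_n−o_3 = (1.0000,1.7321,0.0000)
cross product → J_v[:, 3] = (-0.0000,0.0000,-2.0000)
J_ω[:, 3] = z_3
entry J[3][3] = -0.8660

-0.866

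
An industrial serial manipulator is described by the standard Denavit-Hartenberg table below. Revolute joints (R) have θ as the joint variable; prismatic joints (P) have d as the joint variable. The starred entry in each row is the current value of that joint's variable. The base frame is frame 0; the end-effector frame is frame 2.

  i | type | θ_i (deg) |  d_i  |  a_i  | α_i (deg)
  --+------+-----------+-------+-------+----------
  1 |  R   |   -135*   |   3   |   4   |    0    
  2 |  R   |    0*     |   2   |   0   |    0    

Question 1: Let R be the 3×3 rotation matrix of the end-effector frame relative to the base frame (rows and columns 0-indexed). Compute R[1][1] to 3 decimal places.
End-effector y-axis (col 1 of R) = (0.7071,-0.7071,0.0000)
R[1][1] = -0.7071

-0.707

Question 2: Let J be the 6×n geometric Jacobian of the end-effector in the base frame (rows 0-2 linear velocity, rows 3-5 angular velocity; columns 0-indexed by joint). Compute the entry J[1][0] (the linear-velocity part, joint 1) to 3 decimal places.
axis z_0 = ẑ; lever o_n−o_0 = (-2.8284,-2.8284,5.0000)
cross product → J_v[:, 0] = (2.8284,-2.8284,0.0000)
J_ω[:, 0] = z_0
entry J[1][0] = -2.8284

-2.828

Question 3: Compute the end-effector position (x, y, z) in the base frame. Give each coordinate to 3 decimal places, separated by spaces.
-2.828 -2.828 5.000

after link 1: o_1 = (-2.8284, -2.8284, 3.0000)
after link 2: o_2 = (-2.8284, -2.8284, 5.0000)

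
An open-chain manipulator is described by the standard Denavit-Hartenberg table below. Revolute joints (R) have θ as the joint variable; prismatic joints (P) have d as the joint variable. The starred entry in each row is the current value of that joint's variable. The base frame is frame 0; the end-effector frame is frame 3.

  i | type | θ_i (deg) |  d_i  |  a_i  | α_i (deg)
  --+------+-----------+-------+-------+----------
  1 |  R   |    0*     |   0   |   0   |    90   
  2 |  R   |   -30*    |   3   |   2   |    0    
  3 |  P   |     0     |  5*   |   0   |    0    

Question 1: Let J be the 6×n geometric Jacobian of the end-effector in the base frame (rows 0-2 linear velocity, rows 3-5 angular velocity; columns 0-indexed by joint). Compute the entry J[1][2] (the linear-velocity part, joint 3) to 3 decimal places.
-1.000

prismatic axis z_2 = (0.0000,-1.0000,0.0000)
J_v[:, 2] = z_2; J_ω[:, 2] = (0,0,0)
entry J[1][2] = -1.0000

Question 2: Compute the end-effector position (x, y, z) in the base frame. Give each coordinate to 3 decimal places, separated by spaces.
1.732 -8.000 -1.000

after link 1: o_1 = (0.0000, 0.0000, 0.0000)
after link 2: o_2 = (1.7321, -3.0000, -1.0000)
after link 3: o_3 = (1.7321, -8.0000, -1.0000)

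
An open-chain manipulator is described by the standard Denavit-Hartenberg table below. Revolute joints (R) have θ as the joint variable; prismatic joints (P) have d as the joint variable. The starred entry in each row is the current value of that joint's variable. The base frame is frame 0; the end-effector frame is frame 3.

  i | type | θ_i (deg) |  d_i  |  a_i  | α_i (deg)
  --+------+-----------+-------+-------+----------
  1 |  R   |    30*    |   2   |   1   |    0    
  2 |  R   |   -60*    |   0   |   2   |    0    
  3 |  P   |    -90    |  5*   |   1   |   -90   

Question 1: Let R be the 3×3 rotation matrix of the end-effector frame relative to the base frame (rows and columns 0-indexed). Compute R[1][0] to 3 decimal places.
End-effector x-axis (col 0 of R) = (-0.5000,-0.8660,0.0000)
R[1][0] = -0.8660

-0.866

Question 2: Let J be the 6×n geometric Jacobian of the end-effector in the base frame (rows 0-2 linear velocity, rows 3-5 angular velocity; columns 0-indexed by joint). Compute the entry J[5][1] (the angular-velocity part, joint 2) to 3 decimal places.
axis z_1 = (0.0000,0.0000,1.0000); lever o_n−o_1 = (1.2321,-1.8660,5.0000)
cross product → J_v[:, 1] = (1.8660,1.2321,-0.0000)
J_ω[:, 1] = z_1
entry J[5][1] = 1.0000

1.000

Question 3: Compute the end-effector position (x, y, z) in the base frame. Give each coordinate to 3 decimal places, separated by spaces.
after link 1: o_1 = (0.8660, 0.5000, 2.0000)
after link 2: o_2 = (2.5981, -0.5000, 2.0000)
after link 3: o_3 = (2.0981, -1.3660, 7.0000)

2.098 -1.366 7.000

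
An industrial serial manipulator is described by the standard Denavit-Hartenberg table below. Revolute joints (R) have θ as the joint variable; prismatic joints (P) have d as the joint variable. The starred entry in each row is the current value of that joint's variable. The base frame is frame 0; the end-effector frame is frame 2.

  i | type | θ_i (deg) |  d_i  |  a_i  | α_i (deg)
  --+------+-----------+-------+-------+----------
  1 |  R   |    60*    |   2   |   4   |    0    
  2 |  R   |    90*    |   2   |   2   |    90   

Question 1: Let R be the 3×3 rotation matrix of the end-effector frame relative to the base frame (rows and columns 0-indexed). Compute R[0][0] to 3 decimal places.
-0.866

End-effector x-axis (col 0 of R) = (-0.8660,0.5000,0.0000)
R[0][0] = -0.8660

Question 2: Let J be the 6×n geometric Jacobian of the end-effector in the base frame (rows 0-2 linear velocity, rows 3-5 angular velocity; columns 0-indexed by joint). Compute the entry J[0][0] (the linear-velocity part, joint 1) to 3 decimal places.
-4.464

axis z_0 = ẑ; lever o_n−o_0 = (0.2679,4.4641,4.0000)
cross product → J_v[:, 0] = (-4.4641,0.2679,0.0000)
J_ω[:, 0] = z_0
entry J[0][0] = -4.4641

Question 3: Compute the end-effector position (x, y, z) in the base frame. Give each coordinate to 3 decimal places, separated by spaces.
after link 1: o_1 = (2.0000, 3.4641, 2.0000)
after link 2: o_2 = (0.2679, 4.4641, 4.0000)

0.268 4.464 4.000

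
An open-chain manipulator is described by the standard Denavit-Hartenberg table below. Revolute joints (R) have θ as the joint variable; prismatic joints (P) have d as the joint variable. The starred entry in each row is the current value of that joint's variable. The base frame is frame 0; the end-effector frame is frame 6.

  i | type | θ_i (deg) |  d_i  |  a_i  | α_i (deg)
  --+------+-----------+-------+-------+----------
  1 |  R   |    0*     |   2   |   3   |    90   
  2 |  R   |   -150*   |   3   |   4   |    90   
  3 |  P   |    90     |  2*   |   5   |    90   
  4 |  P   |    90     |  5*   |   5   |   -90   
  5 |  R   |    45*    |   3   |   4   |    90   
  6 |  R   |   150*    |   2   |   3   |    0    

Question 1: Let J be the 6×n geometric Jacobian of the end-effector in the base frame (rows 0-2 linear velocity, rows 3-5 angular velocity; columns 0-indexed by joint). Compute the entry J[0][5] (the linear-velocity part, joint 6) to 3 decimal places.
axis z_5 = (-0.9659,-0.0000,0.2588); lever o_n−o_5 = (-2.6043,1.5000,-1.9919)
cross product → J_v[:, 5] = (-0.3882,-2.5981,-1.4489)
J_ω[:, 5] = z_5
entry J[0][5] = -0.3882

-0.388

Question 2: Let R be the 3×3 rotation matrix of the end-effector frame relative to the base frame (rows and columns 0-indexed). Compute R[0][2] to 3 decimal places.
End-effector z-axis (col 2 of R) = (-0.9659,-0.0000,0.2588)
R[0][2] = -0.9659

-0.966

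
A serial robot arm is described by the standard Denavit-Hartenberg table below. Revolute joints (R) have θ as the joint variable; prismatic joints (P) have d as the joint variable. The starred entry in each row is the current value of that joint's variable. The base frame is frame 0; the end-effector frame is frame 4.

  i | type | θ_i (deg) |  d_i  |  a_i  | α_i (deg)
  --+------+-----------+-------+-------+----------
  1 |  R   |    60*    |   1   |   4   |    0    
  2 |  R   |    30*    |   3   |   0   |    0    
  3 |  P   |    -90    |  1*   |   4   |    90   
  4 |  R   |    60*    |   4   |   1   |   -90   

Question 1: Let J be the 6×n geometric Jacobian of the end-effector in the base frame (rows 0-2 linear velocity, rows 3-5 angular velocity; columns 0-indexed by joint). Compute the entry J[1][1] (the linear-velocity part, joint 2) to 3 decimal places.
axis z_1 = (0.0000,0.0000,1.0000); lever o_n−o_1 = (4.5000,-4.0000,4.8660)
cross product → J_v[:, 1] = (4.0000,4.5000,-0.0000)
J_ω[:, 1] = z_1
entry J[1][1] = 4.5000

4.500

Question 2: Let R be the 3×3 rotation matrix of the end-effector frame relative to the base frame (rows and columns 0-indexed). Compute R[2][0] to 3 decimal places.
0.866

End-effector x-axis (col 0 of R) = (0.5000,-0.0000,0.8660)
R[2][0] = 0.8660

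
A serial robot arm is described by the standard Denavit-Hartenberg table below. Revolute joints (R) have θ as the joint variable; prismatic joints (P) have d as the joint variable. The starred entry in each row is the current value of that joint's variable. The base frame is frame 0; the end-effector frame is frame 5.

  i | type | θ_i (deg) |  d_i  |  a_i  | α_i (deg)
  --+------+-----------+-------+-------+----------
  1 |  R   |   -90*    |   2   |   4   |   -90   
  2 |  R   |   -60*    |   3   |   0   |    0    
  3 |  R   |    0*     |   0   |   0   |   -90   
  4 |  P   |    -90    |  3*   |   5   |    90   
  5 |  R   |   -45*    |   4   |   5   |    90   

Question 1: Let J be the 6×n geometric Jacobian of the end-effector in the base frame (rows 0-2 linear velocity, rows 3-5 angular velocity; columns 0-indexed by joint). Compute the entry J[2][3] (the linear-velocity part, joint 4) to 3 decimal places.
-0.500

prismatic axis z_3 = (0.0000,-0.8660,-0.5000)
J_v[:, 3] = z_3; J_ω[:, 3] = (0,0,0)
entry J[2][3] = -0.5000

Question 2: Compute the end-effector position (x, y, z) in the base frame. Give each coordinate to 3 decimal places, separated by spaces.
11.536 -1.536 -1.196

after link 1: o_1 = (0.0000, -4.0000, 2.0000)
after link 2: o_2 = (3.0000, -4.0000, 2.0000)
after link 3: o_3 = (3.0000, -4.0000, 2.0000)
after link 4: o_4 = (8.0000, -6.5981, 0.5000)
after link 5: o_5 = (11.5355, -1.5362, -1.1963)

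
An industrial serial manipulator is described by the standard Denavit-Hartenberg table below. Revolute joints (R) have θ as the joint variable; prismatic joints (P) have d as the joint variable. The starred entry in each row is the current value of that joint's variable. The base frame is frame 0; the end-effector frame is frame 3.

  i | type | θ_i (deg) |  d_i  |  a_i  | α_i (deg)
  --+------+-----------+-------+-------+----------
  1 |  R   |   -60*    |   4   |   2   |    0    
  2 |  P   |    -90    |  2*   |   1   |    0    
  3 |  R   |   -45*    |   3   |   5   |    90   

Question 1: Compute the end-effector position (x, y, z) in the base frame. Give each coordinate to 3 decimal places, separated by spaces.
-4.696 -0.938 9.000

after link 1: o_1 = (1.0000, -1.7321, 4.0000)
after link 2: o_2 = (0.1340, -2.2321, 6.0000)
after link 3: o_3 = (-4.6957, -0.9380, 9.0000)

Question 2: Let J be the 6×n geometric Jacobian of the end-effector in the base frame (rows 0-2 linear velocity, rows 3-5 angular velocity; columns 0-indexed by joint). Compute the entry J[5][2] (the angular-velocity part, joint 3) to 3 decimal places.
1.000

axis z_2 = (0.0000,0.0000,1.0000); lever o_n−o_2 = (-4.8296,1.2941,3.0000)
cross product → J_v[:, 2] = (-1.2941,-4.8296,0.0000)
J_ω[:, 2] = z_2
entry J[5][2] = 1.0000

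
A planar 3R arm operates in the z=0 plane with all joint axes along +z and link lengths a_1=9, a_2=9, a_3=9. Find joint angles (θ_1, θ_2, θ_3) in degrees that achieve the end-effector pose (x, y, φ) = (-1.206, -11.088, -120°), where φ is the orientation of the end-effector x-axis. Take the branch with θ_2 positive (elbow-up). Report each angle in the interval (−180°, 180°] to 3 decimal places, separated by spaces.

-120.000 150.003 -150.004

wrist centre = target − a_3·(cos φ, sin φ) = (3.2940, -3.2938)
cos θ_2 = (21.6994−9²−9²)/(2·9·9) = -0.8661; θ_2 = 150.0032° (elbow-up)
β = atan2(-3.2938,3.2940) = -44.9980°; ψ = atan2(4.4996,1.2055) = 75.0016°
θ_1 = β − ψ = -119.9996°
θ_3 = φ − θ_1 − θ_2 = -150.0036° (wrapped to (-180°,180°])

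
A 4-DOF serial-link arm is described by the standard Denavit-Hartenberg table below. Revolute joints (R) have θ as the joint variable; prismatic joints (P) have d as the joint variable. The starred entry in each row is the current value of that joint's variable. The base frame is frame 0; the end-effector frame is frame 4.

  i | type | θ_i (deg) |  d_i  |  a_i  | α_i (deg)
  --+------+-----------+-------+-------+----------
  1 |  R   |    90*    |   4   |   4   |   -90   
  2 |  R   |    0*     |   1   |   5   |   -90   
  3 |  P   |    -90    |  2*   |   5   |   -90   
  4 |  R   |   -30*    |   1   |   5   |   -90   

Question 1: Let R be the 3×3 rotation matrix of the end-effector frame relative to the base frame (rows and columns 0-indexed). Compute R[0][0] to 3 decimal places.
End-effector x-axis (col 0 of R) = (-0.8660,0.0000,-0.5000)
R[0][0] = -0.8660

-0.866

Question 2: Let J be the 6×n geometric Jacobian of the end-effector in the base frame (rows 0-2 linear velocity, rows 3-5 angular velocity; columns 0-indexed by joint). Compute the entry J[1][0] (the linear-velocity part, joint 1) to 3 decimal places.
axis z_0 = ẑ; lever o_n−o_0 = (-10.3301,10.0000,-0.5000)
cross product → J_v[:, 0] = (-10.0000,-10.3301,0.0000)
J_ω[:, 0] = z_0
entry J[1][0] = -10.3301

-10.330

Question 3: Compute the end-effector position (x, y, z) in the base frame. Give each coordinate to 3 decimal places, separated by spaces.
-10.330 10.000 -0.500

after link 1: o_1 = (0.0000, 4.0000, 4.0000)
after link 2: o_2 = (-1.0000, 9.0000, 4.0000)
after link 3: o_3 = (-6.0000, 9.0000, 2.0000)
after link 4: o_4 = (-10.3301, 10.0000, -0.5000)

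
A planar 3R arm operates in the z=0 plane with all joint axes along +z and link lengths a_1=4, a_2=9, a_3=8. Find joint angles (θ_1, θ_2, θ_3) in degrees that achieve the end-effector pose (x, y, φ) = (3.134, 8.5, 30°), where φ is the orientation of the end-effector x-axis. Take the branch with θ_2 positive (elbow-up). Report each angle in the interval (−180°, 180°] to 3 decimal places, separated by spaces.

wrist centre = target − a_3·(cos φ, sin φ) = (-3.7942, 4.5000)
cos θ_2 = (34.6460−4²−9²)/(2·4·9) = -0.8660; θ_2 = 150.0003° (elbow-up)
β = atan2(4.5000,-3.7942) = 130.1361°; ψ = atan2(4.5000,-3.7943) = 130.1368°
θ_1 = β − ψ = -0.0006°
θ_3 = φ − θ_1 − θ_2 = -119.9997° (wrapped to (-180°,180°])

-0.001 150.000 -120.000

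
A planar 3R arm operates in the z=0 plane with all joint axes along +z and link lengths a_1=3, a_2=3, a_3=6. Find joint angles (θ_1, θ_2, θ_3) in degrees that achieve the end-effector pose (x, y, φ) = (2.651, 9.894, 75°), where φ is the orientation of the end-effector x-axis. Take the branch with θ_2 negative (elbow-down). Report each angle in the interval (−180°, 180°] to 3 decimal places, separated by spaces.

wrist centre = target − a_3·(cos φ, sin φ) = (1.0981, 4.0984)
cos θ_2 = (18.0030−3²−3²)/(2·3·3) = 0.0002; θ_2 = -89.9903° (elbow-down)
β = atan2(4.0984,1.0981) = 75.0012°; ψ = atan2(-3.0000,3.0005) = -44.9952°
θ_1 = β − ψ = 119.9963°
θ_3 = φ − θ_1 − θ_2 = 44.9940° (wrapped to (-180°,180°])

119.996 -89.990 44.994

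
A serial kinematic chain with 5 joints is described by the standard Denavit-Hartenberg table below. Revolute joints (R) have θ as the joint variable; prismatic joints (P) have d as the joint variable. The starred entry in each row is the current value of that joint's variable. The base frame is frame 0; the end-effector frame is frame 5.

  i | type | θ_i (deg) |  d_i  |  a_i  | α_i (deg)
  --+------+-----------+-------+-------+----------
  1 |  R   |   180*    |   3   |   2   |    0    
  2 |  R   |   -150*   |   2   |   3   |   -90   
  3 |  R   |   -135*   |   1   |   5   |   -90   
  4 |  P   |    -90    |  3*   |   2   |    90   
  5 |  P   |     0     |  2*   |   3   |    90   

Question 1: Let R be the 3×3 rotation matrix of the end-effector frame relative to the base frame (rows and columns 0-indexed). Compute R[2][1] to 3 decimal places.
End-effector y-axis (col 1 of R) = (0.6124,0.3536,-0.7071)
R[2][1] = -0.7071

-0.707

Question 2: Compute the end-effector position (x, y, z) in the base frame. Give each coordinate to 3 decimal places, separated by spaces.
after link 1: o_1 = (-2.0000, 0.0000, 3.0000)
after link 2: o_2 = (0.5981, 1.5000, 5.0000)
after link 3: o_3 = (-2.9638, 0.5983, 8.5355)
after link 4: o_4 = (-2.1267, 3.3910, 10.6569)
after link 5: o_5 = (-2.4019, 6.6962, 9.2426)

-2.402 6.696 9.243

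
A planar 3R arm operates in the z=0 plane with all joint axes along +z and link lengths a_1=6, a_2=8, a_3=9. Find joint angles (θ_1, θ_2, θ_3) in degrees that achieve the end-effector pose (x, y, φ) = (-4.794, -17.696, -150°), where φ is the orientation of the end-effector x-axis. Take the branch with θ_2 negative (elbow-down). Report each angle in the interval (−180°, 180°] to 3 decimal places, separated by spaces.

wrist centre = target − a_3·(cos φ, sin φ) = (3.0002, -13.1960)
cos θ_2 = (183.1358−6²−8²)/(2·6·8) = 0.8660; θ_2 = -30.0032° (elbow-down)
β = atan2(-13.1960,3.0002) = -77.1910°; ψ = atan2(-4.0004,12.9280) = -17.1939°
θ_1 = β − ψ = -59.9971°
θ_3 = φ − θ_1 − θ_2 = -59.9997° (wrapped to (-180°,180°])

-59.997 -30.003 -60.000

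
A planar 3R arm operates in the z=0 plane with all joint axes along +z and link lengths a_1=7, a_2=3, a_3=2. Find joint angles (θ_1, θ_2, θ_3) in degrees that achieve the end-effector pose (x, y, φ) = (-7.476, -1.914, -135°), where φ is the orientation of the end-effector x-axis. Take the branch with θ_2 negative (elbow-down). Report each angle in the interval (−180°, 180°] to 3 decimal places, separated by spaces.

-150.002 -120.008 135.010

wrist centre = target − a_3·(cos φ, sin φ) = (-6.0618, -0.4998)
cos θ_2 = (36.9950−7²−3²)/(2·7·3) = -0.5001; θ_2 = -120.0078° (elbow-down)
β = atan2(-0.4998,-6.0618) = -175.2867°; ψ = atan2(-2.5979,5.4996) = -25.2847°
θ_1 = β − ψ = -150.0020°
θ_3 = φ − θ_1 − θ_2 = 135.0098° (wrapped to (-180°,180°])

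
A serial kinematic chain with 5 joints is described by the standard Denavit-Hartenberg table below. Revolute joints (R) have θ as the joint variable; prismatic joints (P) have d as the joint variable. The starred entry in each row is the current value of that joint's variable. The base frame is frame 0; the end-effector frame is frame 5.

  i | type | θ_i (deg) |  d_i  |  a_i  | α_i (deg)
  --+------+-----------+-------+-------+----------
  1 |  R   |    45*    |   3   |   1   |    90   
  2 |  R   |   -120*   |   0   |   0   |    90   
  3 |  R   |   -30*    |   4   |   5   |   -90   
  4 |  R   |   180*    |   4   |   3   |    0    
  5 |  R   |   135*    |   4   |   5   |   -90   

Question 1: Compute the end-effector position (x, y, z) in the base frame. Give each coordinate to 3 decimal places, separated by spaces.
after link 1: o_1 = (0.7071, 0.7071, 3.0000)
after link 2: o_2 = (0.7071, 0.7071, 3.0000)
after link 3: o_3 = (-5.0411, -1.5055, 1.2500)
after link 4: o_4 = (-1.3195, -4.8042, 1.7679)
after link 5: o_5 = (-4.0747, -9.9584, -0.8480)

-4.075 -9.958 -0.848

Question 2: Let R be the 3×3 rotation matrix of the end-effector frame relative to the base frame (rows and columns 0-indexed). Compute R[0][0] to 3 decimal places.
End-effector x-axis (col 0 of R) = (-0.8995,-0.3995,-0.1768)
R[0][0] = -0.8995

-0.900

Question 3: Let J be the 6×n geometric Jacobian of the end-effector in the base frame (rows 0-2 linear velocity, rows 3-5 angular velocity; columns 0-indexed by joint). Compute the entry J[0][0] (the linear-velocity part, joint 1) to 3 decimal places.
9.958

axis z_0 = ẑ; lever o_n−o_0 = (-4.0747,-9.9584,-0.8480)
cross product → J_v[:, 0] = (9.9584,-4.0747,0.0000)
J_ω[:, 0] = z_0
entry J[0][0] = 9.9584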